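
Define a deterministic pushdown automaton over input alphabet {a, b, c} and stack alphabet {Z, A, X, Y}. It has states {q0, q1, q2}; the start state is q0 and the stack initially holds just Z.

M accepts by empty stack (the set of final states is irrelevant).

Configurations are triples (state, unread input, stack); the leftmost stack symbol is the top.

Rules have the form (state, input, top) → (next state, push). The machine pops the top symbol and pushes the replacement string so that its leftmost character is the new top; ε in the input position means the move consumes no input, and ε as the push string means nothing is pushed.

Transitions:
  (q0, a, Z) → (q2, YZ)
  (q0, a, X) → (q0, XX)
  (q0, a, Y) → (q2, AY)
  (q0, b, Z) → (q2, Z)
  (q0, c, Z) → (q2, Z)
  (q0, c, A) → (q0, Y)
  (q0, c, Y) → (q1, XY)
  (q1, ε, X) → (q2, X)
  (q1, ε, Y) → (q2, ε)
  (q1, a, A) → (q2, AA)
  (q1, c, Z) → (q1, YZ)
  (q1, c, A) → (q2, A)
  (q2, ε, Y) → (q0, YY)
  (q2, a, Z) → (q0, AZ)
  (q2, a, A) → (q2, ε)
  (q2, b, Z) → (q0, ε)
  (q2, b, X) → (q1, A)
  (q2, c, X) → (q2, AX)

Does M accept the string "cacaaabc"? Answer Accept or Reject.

(q0, cacaaabc, Z)
  read c, top Z: go to q2, push Z → (q2, acaaabc, Z)
  read a, top Z: go to q0, push AZ → (q0, caaabc, AZ)
  read c, top A: go to q0, push Y → (q0, aaabc, YZ)
  read a, top Y: go to q2, push AY → (q2, aabc, AYZ)
  read a, top A: go to q2, push ε → (q2, abc, YZ)
  ε-move, top Y: go to q0, push YY → (q0, abc, YYZ)
  read a, top Y: go to q2, push AY → (q2, bc, AYYZ)
No transition applies at (q2, bc, AYYZ); input not fully consumed.

Reject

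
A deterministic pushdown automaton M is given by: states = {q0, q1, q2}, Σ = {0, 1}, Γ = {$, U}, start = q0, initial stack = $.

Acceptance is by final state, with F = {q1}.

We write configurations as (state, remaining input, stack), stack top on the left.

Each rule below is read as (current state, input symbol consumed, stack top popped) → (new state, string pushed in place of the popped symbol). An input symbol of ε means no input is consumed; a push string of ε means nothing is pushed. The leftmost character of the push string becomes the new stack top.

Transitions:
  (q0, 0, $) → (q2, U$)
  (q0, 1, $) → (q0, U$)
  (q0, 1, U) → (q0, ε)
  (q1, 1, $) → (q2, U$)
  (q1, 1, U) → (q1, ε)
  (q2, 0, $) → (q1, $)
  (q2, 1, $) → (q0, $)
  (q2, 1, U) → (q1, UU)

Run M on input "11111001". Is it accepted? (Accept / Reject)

(q0, 11111001, $)
  read 1, top $: go to q0, push U$ → (q0, 1111001, U$)
  read 1, top U: go to q0, push ε → (q0, 111001, $)
  read 1, top $: go to q0, push U$ → (q0, 11001, U$)
  read 1, top U: go to q0, push ε → (q0, 1001, $)
  read 1, top $: go to q0, push U$ → (q0, 001, U$)
No transition applies at (q0, 001, U$); input not fully consumed.

Reject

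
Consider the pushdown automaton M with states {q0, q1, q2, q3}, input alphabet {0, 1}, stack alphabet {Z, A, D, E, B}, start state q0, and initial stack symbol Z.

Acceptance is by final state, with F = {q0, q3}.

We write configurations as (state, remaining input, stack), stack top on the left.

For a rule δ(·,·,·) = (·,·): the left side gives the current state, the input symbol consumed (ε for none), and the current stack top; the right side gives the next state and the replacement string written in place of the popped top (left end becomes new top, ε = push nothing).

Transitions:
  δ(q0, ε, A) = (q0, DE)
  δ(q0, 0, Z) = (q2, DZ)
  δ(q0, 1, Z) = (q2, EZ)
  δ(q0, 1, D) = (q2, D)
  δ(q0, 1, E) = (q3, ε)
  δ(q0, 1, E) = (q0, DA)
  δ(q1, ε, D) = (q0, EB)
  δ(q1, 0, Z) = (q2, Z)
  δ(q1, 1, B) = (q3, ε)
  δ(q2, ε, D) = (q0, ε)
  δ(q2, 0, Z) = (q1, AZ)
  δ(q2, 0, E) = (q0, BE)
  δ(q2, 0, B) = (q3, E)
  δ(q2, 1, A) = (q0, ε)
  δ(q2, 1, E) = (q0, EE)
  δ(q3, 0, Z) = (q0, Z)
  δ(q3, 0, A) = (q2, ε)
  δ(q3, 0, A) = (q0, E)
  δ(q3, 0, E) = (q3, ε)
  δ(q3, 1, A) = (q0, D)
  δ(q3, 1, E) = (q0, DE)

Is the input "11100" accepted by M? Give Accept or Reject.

One accepting computation: (q0, 11100, Z) ⊢ (q2, 1100, EZ) ⊢ (q0, 100, EEZ) ⊢ (q3, 00, EZ) ⊢ (q3, 0, Z) ⊢ (q0, ε, Z)
All input consumed and state q0 ∈ F.

Accept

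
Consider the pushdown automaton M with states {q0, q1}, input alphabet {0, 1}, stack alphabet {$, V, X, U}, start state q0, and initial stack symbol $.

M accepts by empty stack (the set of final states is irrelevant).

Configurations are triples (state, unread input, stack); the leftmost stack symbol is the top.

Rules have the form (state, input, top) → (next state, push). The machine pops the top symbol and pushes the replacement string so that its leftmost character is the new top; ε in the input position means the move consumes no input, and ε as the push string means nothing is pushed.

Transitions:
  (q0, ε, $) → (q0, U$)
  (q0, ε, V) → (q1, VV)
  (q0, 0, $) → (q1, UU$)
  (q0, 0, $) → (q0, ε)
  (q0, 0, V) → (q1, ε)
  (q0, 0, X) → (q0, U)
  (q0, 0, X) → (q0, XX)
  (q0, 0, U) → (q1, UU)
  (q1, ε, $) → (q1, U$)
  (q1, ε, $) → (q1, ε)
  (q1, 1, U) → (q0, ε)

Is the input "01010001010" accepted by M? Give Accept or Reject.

Reject

No computation consumes all input and empties the stack.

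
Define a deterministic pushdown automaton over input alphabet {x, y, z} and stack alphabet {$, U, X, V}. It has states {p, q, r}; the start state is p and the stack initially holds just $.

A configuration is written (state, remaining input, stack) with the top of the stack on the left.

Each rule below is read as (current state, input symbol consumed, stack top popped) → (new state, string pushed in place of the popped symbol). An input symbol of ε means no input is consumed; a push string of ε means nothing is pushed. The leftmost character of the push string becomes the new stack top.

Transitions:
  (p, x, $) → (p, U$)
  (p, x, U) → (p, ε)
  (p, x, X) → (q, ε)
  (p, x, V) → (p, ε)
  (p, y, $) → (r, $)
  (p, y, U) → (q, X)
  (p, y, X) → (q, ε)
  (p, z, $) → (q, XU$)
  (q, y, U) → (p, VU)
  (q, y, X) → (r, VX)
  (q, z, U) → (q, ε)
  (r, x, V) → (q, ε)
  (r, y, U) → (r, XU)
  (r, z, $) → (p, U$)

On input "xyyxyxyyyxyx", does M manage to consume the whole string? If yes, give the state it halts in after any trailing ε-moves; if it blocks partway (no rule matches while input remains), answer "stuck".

stuck

(p, xyyxyxyyyxyx, $)
  read x, top $: go to p, push U$ → (p, yyxyxyyyxyx, U$)
  read y, top U: go to q, push X → (q, yxyxyyyxyx, X$)
  read y, top X: go to r, push VX → (r, xyxyyyxyx, VX$)
  read x, top V: go to q, push ε → (q, yxyyyxyx, X$)
  read y, top X: go to r, push VX → (r, xyyyxyx, VX$)
  read x, top V: go to q, push ε → (q, yyyxyx, X$)
  read y, top X: go to r, push VX → (r, yyxyx, VX$)
No transition for (r, y, top V); M blocks with input yyxyx remaining.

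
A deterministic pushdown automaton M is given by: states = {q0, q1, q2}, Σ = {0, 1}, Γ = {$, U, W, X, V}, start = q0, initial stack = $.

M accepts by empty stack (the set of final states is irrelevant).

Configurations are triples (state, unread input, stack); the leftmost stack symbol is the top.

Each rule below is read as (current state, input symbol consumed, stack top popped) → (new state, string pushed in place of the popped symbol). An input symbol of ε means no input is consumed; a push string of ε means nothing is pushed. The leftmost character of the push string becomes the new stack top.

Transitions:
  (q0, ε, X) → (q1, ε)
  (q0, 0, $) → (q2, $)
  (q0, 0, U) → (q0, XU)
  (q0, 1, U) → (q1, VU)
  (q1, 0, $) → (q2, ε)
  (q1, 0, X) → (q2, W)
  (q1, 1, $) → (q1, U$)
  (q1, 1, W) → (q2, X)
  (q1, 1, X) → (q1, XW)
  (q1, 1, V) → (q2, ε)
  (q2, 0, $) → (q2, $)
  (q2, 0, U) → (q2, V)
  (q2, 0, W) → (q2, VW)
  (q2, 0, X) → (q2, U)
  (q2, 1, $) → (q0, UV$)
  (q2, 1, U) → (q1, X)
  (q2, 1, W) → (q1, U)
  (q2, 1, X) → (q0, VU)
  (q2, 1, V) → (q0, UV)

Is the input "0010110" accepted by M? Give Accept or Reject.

(q0, 0010110, $)
  read 0, top $: go to q2, push $ → (q2, 010110, $)
  read 0, top $: go to q2, push $ → (q2, 10110, $)
  read 1, top $: go to q0, push UV$ → (q0, 0110, UV$)
  read 0, top U: go to q0, push XU → (q0, 110, XUV$)
  ε-move, top X: go to q1, push ε → (q1, 110, UV$)
No transition applies at (q1, 110, UV$); input not fully consumed.

Reject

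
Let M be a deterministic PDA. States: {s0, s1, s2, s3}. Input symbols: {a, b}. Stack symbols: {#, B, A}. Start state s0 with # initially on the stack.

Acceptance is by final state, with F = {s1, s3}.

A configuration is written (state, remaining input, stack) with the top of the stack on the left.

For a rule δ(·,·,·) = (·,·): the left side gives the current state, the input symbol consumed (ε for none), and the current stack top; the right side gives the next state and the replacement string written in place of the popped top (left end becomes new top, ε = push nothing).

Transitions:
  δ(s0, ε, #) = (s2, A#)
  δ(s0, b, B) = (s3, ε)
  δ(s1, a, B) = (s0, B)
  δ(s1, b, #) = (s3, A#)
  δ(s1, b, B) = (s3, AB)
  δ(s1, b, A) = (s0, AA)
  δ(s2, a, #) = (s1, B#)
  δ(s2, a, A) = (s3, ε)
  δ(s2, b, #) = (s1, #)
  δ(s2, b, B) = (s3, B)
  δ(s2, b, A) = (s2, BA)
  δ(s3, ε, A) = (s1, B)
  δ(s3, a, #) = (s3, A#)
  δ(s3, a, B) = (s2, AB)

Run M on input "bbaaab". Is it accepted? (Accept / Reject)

Reject

(s0, bbaaab, #)
  ε-move, top #: go to s2, push A# → (s2, bbaaab, A#)
  read b, top A: go to s2, push BA → (s2, baaab, BA#)
  read b, top B: go to s3, push B → (s3, aaab, BA#)
  read a, top B: go to s2, push AB → (s2, aab, ABA#)
  read a, top A: go to s3, push ε → (s3, ab, BA#)
  read a, top B: go to s2, push AB → (s2, b, ABA#)
  read b, top A: go to s2, push BA → (s2, ε, BABA#)
All input consumed; state s2 ∉ F and no further ε-move applies.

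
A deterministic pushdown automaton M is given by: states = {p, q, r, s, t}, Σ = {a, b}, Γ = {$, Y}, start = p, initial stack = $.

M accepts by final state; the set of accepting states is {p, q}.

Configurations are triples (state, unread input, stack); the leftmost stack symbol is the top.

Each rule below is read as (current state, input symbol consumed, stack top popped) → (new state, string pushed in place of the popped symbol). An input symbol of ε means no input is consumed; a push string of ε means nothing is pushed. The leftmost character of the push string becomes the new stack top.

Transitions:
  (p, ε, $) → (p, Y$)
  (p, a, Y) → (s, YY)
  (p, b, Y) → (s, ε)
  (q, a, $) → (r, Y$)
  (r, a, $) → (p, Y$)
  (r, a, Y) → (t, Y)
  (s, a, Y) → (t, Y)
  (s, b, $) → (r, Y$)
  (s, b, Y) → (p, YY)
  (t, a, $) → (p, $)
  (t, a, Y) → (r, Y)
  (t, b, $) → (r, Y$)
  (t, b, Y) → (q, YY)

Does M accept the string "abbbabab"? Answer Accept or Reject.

Accept

(p, abbbabab, $)
  ε-move, top $: go to p, push Y$ → (p, abbbabab, Y$)
  read a, top Y: go to s, push YY → (s, bbbabab, YY$)
  read b, top Y: go to p, push YY → (p, bbabab, YYY$)
  read b, top Y: go to s, push ε → (s, babab, YY$)
  read b, top Y: go to p, push YY → (p, abab, YYY$)
  read a, top Y: go to s, push YY → (s, bab, YYYY$)
  read b, top Y: go to p, push YY → (p, ab, YYYYY$)
  read a, top Y: go to s, push YY → (s, b, YYYYYY$)
  read b, top Y: go to p, push YY → (p, ε, YYYYYYY$)
All input consumed; state p ∈ F.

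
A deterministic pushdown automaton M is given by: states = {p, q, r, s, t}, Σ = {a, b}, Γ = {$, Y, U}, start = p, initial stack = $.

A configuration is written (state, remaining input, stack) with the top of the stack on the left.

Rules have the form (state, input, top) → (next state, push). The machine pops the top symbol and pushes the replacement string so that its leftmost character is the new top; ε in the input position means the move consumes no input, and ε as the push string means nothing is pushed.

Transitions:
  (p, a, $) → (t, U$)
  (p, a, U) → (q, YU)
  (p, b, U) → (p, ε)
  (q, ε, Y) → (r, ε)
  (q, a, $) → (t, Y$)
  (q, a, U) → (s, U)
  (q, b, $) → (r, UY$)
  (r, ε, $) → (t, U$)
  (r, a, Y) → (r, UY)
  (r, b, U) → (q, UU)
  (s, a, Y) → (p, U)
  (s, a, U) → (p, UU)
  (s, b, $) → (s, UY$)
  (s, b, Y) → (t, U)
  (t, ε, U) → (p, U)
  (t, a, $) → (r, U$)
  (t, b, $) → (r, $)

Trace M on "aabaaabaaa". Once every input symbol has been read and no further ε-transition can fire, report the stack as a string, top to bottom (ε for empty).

UUUUU$

(p, aabaaabaaa, $)
  read a, top $: go to t, push U$ → (t, abaaabaaa, U$)
  ε-move, top U: go to p, push U → (p, abaaabaaa, U$)
  read a, top U: go to q, push YU → (q, baaabaaa, YU$)
  ε-move, top Y: go to r, push ε → (r, baaabaaa, U$)
  read b, top U: go to q, push UU → (q, aaabaaa, UU$)
  read a, top U: go to s, push U → (s, aabaaa, UU$)
  read a, top U: go to p, push UU → (p, abaaa, UUU$)
  read a, top U: go to q, push YU → (q, baaa, YUUU$)
  ε-move, top Y: go to r, push ε → (r, baaa, UUU$)
  read b, top U: go to q, push UU → (q, aaa, UUUU$)
  read a, top U: go to s, push U → (s, aa, UUUU$)
  read a, top U: go to p, push UU → (p, a, UUUUU$)
  read a, top U: go to q, push YU → (q, ε, YUUUUU$)
  ε-move, top Y: go to r, push ε → (r, ε, UUUUU$)
All input consumed in state r with stack UUUUU$.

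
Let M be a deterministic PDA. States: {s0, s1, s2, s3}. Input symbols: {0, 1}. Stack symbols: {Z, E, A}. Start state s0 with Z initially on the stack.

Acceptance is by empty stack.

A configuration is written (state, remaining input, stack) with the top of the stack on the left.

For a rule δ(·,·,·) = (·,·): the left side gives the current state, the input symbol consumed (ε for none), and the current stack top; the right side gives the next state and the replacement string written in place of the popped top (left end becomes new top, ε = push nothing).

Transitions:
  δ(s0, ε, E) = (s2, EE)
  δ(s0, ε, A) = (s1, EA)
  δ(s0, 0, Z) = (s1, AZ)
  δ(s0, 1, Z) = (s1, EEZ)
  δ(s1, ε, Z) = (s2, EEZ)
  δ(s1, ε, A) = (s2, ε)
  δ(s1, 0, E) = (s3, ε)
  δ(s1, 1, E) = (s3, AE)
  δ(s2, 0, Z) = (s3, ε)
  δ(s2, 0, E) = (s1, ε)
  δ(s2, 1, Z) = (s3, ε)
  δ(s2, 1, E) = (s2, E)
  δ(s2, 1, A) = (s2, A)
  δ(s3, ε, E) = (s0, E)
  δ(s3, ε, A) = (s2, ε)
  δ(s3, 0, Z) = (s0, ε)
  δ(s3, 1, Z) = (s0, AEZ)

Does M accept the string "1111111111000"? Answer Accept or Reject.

Accept

(s0, 1111111111000, Z)
  read 1, top Z: go to s1, push EEZ → (s1, 111111111000, EEZ)
  read 1, top E: go to s3, push AE → (s3, 11111111000, AEEZ)
  ε-move, top A: go to s2, push ε → (s2, 11111111000, EEZ)
  read 1, top E: go to s2, push E → (s2, 1111111000, EEZ)
  read 1, top E: go to s2, push E → (s2, 111111000, EEZ)
  read 1, top E: go to s2, push E → (s2, 11111000, EEZ)
  read 1, top E: go to s2, push E → (s2, 1111000, EEZ)
  read 1, top E: go to s2, push E → (s2, 111000, EEZ)
  read 1, top E: go to s2, push E → (s2, 11000, EEZ)
  read 1, top E: go to s2, push E → (s2, 1000, EEZ)
  read 1, top E: go to s2, push E → (s2, 000, EEZ)
  read 0, top E: go to s1, push ε → (s1, 00, EZ)
  read 0, top E: go to s3, push ε → (s3, 0, Z)
  read 0, top Z: go to s0, push ε → (s0, ε, ε)
All input consumed and the stack is empty.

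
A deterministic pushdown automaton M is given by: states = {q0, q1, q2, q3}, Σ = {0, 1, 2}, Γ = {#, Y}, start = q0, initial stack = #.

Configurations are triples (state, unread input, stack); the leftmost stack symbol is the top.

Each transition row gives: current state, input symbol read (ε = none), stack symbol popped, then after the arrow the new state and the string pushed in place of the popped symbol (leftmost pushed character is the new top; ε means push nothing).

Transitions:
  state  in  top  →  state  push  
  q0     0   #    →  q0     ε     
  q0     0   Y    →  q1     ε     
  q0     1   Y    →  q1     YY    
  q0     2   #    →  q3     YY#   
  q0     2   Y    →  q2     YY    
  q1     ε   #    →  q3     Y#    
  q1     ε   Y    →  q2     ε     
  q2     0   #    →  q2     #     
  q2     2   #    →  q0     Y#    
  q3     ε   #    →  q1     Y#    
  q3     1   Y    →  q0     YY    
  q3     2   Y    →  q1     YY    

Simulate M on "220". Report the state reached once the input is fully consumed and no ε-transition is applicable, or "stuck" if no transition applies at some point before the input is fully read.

stuck

(q0, 220, #)
  read 2, top #: go to q3, push YY# → (q3, 20, YY#)
  read 2, top Y: go to q1, push YY → (q1, 0, YYY#)
  ε-move, top Y: go to q2, push ε → (q2, 0, YY#)
No transition for (q2, 0, top Y); M blocks with input 0 remaining.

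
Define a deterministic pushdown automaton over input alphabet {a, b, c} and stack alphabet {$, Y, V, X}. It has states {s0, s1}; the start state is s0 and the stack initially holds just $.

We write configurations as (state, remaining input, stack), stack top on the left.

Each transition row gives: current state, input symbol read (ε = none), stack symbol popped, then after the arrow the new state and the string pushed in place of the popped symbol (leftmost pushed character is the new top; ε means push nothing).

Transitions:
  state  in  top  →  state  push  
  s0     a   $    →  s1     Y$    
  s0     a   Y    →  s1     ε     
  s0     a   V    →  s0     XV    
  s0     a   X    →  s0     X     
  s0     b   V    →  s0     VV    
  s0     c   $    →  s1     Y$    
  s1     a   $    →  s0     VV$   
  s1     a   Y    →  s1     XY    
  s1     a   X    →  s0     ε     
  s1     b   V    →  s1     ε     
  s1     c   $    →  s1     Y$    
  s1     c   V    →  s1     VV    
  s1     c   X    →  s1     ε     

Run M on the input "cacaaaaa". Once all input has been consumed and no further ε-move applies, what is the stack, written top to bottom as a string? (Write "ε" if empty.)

XVV$

(s0, cacaaaaa, $)
  read c, top $: go to s1, push Y$ → (s1, acaaaaa, Y$)
  read a, top Y: go to s1, push XY → (s1, caaaaa, XY$)
  read c, top X: go to s1, push ε → (s1, aaaaa, Y$)
  read a, top Y: go to s1, push XY → (s1, aaaa, XY$)
  read a, top X: go to s0, push ε → (s0, aaa, Y$)
  read a, top Y: go to s1, push ε → (s1, aa, $)
  read a, top $: go to s0, push VV$ → (s0, a, VV$)
  read a, top V: go to s0, push XV → (s0, ε, XVV$)
All input consumed in state s0 with stack XVV$.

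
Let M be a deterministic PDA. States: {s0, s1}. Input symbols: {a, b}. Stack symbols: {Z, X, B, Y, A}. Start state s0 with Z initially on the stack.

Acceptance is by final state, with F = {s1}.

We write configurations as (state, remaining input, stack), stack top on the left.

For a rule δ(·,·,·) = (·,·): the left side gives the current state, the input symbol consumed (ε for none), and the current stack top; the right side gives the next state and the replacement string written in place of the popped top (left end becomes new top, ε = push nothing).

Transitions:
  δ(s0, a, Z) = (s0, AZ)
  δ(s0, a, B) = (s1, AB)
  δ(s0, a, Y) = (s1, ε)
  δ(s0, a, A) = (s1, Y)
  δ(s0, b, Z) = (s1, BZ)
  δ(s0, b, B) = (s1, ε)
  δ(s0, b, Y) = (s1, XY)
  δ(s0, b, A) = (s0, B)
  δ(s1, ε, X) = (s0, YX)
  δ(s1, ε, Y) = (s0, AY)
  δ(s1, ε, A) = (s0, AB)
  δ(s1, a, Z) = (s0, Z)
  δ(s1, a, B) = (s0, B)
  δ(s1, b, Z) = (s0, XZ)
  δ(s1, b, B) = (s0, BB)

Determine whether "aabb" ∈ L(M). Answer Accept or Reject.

(s0, aabb, Z)
  read a, top Z: go to s0, push AZ → (s0, abb, AZ)
  read a, top A: go to s1, push Y → (s1, bb, YZ)
  ε-move, top Y: go to s0, push AY → (s0, bb, AYZ)
  read b, top A: go to s0, push B → (s0, b, BYZ)
  read b, top B: go to s1, push ε → (s1, ε, YZ)
All input consumed; state s1 ∈ F.

Accept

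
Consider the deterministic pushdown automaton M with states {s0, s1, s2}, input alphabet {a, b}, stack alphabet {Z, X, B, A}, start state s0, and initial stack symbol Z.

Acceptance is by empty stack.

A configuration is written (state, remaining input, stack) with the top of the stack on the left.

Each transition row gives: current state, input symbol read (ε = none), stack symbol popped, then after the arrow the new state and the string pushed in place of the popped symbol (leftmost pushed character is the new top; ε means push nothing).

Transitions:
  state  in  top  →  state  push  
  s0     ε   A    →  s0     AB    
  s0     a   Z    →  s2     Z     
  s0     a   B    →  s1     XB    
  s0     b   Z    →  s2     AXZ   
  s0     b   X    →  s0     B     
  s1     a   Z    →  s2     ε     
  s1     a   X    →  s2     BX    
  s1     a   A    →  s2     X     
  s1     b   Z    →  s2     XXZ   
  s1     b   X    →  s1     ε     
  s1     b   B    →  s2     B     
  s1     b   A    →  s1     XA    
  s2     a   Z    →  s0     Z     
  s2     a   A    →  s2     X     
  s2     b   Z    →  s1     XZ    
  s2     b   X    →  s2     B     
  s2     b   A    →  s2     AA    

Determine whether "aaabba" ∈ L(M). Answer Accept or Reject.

Accept

(s0, aaabba, Z)
  read a, top Z: go to s2, push Z → (s2, aabba, Z)
  read a, top Z: go to s0, push Z → (s0, abba, Z)
  read a, top Z: go to s2, push Z → (s2, bba, Z)
  read b, top Z: go to s1, push XZ → (s1, ba, XZ)
  read b, top X: go to s1, push ε → (s1, a, Z)
  read a, top Z: go to s2, push ε → (s2, ε, ε)
All input consumed and the stack is empty.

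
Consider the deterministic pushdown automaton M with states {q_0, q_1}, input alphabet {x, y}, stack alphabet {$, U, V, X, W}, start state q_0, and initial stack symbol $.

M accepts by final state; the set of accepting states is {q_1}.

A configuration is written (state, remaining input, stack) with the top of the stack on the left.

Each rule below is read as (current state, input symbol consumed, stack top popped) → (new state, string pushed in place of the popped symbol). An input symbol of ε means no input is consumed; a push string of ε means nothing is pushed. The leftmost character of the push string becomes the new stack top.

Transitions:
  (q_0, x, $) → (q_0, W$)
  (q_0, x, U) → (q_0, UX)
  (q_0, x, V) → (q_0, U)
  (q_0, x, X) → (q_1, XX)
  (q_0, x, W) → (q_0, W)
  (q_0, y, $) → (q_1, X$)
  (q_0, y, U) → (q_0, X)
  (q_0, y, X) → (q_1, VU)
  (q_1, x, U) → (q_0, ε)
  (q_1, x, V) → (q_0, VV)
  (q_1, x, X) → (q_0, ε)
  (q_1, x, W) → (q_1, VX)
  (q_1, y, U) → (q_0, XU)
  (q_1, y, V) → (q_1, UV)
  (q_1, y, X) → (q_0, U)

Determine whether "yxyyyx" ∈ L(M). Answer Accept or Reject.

(q_0, yxyyyx, $) ⊢ (q_1, xyyyx, X$) ⊢ (q_0, yyyx, $) ⊢ (q_1, yyx, X$) ⊢ (q_0, yx, U$) ⊢ (q_0, x, X$) ⊢ (q_1, ε, XX$)
All input consumed; state q_1 ∈ F.

Accept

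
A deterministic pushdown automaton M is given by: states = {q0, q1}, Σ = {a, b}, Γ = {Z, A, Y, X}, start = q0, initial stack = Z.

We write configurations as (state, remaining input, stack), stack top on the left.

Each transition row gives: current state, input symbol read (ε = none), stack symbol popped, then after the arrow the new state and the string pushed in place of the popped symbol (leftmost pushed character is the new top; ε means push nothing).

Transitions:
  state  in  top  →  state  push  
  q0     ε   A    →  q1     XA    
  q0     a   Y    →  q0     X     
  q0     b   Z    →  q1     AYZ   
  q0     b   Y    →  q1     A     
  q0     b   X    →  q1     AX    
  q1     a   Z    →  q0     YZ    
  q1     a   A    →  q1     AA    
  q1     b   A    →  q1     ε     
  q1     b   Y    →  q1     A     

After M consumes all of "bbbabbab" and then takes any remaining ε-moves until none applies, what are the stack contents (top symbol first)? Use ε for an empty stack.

(q0, bbbabbab, Z)
  read b, top Z: go to q1, push AYZ → (q1, bbabbab, AYZ)
  read b, top A: go to q1, push ε → (q1, babbab, YZ)
  read b, top Y: go to q1, push A → (q1, abbab, AZ)
  read a, top A: go to q1, push AA → (q1, bbab, AAZ)
  read b, top A: go to q1, push ε → (q1, bab, AZ)
  read b, top A: go to q1, push ε → (q1, ab, Z)
  read a, top Z: go to q0, push YZ → (q0, b, YZ)
  read b, top Y: go to q1, push A → (q1, ε, AZ)
All input consumed in state q1 with stack AZ.

AZ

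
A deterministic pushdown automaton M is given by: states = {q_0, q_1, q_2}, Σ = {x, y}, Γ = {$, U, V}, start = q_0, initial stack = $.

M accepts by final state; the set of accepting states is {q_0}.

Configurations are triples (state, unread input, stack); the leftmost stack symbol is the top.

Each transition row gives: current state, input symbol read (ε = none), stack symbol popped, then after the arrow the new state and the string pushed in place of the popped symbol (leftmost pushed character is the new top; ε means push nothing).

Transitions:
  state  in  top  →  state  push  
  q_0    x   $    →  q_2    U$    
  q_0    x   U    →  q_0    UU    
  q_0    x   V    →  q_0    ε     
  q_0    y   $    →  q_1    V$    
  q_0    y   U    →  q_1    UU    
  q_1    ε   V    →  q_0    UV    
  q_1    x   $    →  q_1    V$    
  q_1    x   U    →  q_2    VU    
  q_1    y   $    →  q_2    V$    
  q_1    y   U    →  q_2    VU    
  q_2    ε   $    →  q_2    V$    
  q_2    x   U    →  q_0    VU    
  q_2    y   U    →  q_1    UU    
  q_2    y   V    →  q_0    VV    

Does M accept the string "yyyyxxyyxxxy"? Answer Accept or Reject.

(q_0, yyyyxxyyxxxy, $)
  read y, top $: go to q_1, push V$ → (q_1, yyyxxyyxxxy, V$)
  ε-move, top V: go to q_0, push UV → (q_0, yyyxxyyxxxy, UV$)
  read y, top U: go to q_1, push UU → (q_1, yyxxyyxxxy, UUV$)
  read y, top U: go to q_2, push VU → (q_2, yxxyyxxxy, VUUV$)
  read y, top V: go to q_0, push VV → (q_0, xxyyxxxy, VVUUV$)
  read x, top V: go to q_0, push ε → (q_0, xyyxxxy, VUUV$)
  read x, top V: go to q_0, push ε → (q_0, yyxxxy, UUV$)
  read y, top U: go to q_1, push UU → (q_1, yxxxy, UUUV$)
  read y, top U: go to q_2, push VU → (q_2, xxxy, VUUUV$)
No transition applies at (q_2, xxxy, VUUUV$); input not fully consumed.

Reject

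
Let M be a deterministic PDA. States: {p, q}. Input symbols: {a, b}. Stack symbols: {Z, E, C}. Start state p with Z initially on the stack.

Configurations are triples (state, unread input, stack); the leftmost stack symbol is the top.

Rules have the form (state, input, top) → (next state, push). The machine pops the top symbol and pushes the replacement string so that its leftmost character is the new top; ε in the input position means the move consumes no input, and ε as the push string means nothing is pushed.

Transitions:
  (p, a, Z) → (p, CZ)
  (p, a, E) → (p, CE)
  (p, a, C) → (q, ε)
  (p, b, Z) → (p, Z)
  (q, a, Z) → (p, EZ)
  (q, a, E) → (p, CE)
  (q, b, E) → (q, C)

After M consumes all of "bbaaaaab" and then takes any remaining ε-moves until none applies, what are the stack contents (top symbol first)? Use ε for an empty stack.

CZ

(p, bbaaaaab, Z) ⊢ (p, baaaaab, Z) ⊢ (p, aaaaab, Z) ⊢ (p, aaaab, CZ) ⊢ (q, aaab, Z) ⊢ (p, aab, EZ) ⊢ (p, ab, CEZ) ⊢ (q, b, EZ) ⊢ (q, ε, CZ)
All input consumed in state q with stack CZ.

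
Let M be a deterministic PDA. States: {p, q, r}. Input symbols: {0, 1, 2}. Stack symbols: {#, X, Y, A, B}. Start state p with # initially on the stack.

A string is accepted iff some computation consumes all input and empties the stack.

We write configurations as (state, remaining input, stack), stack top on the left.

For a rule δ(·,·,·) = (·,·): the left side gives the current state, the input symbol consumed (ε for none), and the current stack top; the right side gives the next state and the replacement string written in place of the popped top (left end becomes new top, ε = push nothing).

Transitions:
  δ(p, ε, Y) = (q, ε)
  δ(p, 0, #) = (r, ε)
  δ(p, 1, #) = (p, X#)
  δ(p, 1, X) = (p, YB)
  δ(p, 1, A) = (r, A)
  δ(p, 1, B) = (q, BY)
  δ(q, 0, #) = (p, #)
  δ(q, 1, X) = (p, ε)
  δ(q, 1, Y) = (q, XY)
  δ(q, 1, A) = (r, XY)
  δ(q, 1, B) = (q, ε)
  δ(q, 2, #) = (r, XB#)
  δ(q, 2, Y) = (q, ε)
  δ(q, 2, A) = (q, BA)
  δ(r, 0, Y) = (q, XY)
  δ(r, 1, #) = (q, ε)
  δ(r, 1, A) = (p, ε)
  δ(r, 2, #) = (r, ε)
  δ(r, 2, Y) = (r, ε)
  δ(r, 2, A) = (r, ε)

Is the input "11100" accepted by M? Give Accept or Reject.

Accept

(p, 11100, #)
  read 1, top #: go to p, push X# → (p, 1100, X#)
  read 1, top X: go to p, push YB → (p, 100, YB#)
  ε-move, top Y: go to q, push ε → (q, 100, B#)
  read 1, top B: go to q, push ε → (q, 00, #)
  read 0, top #: go to p, push # → (p, 0, #)
  read 0, top #: go to r, push ε → (r, ε, ε)
All input consumed and the stack is empty.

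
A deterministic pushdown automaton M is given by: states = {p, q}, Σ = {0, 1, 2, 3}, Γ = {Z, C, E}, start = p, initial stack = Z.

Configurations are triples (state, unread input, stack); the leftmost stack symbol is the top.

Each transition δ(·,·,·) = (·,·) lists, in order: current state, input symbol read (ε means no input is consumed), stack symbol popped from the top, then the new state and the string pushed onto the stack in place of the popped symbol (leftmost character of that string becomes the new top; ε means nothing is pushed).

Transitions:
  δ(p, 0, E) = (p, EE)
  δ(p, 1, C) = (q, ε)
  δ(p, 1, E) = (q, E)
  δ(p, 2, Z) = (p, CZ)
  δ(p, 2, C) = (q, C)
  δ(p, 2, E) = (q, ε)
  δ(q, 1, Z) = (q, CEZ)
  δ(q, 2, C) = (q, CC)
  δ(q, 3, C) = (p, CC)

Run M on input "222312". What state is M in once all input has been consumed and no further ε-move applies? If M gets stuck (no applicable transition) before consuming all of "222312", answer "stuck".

(p, 222312, Z) ⊢ (p, 22312, CZ) ⊢ (q, 2312, CZ) ⊢ (q, 312, CCZ) ⊢ (p, 12, CCCZ) ⊢ (q, 2, CCZ) ⊢ (q, ε, CCCZ)
All input consumed; M is in state q.

q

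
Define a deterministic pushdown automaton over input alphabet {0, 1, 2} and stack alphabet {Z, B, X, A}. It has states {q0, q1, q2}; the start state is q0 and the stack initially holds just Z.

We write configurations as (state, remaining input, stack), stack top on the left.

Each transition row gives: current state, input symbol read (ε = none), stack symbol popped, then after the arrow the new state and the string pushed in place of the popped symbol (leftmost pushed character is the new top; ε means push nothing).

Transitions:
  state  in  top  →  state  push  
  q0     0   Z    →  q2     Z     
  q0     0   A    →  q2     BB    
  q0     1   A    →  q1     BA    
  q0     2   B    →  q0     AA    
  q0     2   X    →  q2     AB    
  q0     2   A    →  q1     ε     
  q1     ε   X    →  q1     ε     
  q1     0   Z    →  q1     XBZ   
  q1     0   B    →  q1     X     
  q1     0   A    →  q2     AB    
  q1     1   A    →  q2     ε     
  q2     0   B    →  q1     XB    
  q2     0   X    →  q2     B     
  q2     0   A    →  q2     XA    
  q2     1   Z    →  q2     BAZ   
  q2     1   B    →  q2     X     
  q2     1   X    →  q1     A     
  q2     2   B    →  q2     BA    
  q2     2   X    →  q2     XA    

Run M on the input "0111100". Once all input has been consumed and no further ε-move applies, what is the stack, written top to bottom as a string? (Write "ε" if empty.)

(q0, 0111100, Z)
  read 0, top Z: go to q2, push Z → (q2, 111100, Z)
  read 1, top Z: go to q2, push BAZ → (q2, 11100, BAZ)
  read 1, top B: go to q2, push X → (q2, 1100, XAZ)
  read 1, top X: go to q1, push A → (q1, 100, AAZ)
  read 1, top A: go to q2, push ε → (q2, 00, AZ)
  read 0, top A: go to q2, push XA → (q2, 0, XAZ)
  read 0, top X: go to q2, push B → (q2, ε, BAZ)
All input consumed in state q2 with stack BAZ.

BAZ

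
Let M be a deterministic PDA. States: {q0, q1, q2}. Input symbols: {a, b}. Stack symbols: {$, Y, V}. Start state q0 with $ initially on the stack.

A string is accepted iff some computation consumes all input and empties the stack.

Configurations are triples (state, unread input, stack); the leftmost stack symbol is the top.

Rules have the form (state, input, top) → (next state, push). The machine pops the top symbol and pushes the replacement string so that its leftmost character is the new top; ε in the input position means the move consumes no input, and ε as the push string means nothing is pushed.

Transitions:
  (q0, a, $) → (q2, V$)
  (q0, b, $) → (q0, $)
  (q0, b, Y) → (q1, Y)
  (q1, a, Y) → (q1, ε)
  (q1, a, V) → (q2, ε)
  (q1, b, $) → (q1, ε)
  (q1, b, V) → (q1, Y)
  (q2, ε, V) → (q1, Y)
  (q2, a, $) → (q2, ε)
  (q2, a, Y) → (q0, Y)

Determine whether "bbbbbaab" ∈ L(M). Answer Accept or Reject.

(q0, bbbbbaab, $)
  read b, top $: go to q0, push $ → (q0, bbbbaab, $)
  read b, top $: go to q0, push $ → (q0, bbbaab, $)
  read b, top $: go to q0, push $ → (q0, bbaab, $)
  read b, top $: go to q0, push $ → (q0, baab, $)
  read b, top $: go to q0, push $ → (q0, aab, $)
  read a, top $: go to q2, push V$ → (q2, ab, V$)
  ε-move, top V: go to q1, push Y → (q1, ab, Y$)
  read a, top Y: go to q1, push ε → (q1, b, $)
  read b, top $: go to q1, push ε → (q1, ε, ε)
All input consumed and the stack is empty.

Accept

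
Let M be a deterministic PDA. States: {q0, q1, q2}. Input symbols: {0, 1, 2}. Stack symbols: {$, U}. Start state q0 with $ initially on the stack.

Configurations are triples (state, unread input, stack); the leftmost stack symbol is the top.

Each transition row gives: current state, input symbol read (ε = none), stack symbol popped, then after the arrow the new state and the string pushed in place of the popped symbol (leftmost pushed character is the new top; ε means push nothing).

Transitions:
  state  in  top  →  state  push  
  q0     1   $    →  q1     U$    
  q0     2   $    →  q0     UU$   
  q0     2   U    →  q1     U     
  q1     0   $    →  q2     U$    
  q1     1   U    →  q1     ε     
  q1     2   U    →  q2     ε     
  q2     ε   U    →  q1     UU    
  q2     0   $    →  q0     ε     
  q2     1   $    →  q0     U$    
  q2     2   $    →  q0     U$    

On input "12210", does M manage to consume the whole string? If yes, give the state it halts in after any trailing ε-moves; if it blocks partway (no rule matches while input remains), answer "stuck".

stuck

(q0, 12210, $) ⊢ (q1, 2210, U$) ⊢ (q2, 210, $) ⊢ (q0, 10, U$)
No transition for (q0, 1, top U); M blocks with input 10 remaining.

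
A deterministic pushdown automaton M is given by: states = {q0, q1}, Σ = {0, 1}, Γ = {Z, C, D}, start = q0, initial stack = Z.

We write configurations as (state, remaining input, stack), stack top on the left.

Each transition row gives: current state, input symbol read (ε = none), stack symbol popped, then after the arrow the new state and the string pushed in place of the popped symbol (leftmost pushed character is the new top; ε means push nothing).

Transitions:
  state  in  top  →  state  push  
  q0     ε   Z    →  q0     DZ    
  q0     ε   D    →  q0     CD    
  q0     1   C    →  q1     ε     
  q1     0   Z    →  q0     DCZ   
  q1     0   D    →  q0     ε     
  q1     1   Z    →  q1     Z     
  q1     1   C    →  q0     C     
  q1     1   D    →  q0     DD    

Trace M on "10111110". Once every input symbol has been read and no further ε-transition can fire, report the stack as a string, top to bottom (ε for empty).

CDDZ

(q0, 10111110, Z) ⊢ (q0, 10111110, DZ) ⊢ (q0, 10111110, CDZ) ⊢ (q1, 0111110, DZ) ⊢ (q0, 111110, Z) ⊢ (q0, 111110, DZ) ⊢ (q0, 111110, CDZ) ⊢ (q1, 11110, DZ) ⊢ (q0, 1110, DDZ) ⊢ (q0, 1110, CDDZ) ⊢ (q1, 110, DDZ) ⊢ (q0, 10, DDDZ) ⊢ (q0, 10, CDDDZ) ⊢ (q1, 0, DDDZ) ⊢ (q0, ε, DDZ) ⊢ (q0, ε, CDDZ)
All input consumed in state q0 with stack CDDZ.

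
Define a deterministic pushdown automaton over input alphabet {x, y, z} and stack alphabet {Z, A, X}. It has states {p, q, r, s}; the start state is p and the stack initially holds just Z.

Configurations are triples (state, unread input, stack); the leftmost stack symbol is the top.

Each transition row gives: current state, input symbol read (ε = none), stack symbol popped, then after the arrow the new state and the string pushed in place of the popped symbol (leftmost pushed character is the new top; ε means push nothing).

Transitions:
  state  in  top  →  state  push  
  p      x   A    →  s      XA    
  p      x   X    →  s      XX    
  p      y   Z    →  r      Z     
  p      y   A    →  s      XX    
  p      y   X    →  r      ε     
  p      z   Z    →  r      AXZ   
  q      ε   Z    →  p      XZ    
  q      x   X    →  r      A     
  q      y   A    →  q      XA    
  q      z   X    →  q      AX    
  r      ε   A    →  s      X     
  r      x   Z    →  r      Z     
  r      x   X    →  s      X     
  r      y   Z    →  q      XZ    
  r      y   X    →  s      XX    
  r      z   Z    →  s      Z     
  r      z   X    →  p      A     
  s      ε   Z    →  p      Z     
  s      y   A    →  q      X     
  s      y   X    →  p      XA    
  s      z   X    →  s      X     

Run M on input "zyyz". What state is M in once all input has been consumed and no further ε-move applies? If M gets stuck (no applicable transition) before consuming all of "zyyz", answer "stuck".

(p, zyyz, Z)
  read z, top Z: go to r, push AXZ → (r, yyz, AXZ)
  ε-move, top A: go to s, push X → (s, yyz, XXZ)
  read y, top X: go to p, push XA → (p, yz, XAXZ)
  read y, top X: go to r, push ε → (r, z, AXZ)
  ε-move, top A: go to s, push X → (s, z, XXZ)
  read z, top X: go to s, push X → (s, ε, XXZ)
All input consumed; M is in state s.

s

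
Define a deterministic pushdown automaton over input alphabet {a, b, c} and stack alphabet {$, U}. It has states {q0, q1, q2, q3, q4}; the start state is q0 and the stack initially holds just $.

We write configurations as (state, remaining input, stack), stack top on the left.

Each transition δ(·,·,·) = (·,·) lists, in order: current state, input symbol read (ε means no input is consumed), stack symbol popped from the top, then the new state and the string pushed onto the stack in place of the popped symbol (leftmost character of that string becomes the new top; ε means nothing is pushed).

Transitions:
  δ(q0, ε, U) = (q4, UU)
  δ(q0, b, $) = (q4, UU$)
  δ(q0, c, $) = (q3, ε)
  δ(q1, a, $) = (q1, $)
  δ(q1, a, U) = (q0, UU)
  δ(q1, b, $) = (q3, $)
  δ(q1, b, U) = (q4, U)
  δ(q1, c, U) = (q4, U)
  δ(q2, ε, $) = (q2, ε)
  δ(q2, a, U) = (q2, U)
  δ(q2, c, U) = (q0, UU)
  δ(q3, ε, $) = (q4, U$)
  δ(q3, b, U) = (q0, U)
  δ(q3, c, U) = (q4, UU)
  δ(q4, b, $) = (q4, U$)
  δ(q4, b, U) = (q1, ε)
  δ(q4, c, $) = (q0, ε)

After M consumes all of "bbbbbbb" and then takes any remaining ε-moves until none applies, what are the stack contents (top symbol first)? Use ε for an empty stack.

U$

(q0, bbbbbbb, $)
  read b, top $: go to q4, push UU$ → (q4, bbbbbb, UU$)
  read b, top U: go to q1, push ε → (q1, bbbbb, U$)
  read b, top U: go to q4, push U → (q4, bbbb, U$)
  read b, top U: go to q1, push ε → (q1, bbb, $)
  read b, top $: go to q3, push $ → (q3, bb, $)
  ε-move, top $: go to q4, push U$ → (q4, bb, U$)
  read b, top U: go to q1, push ε → (q1, b, $)
  read b, top $: go to q3, push $ → (q3, ε, $)
  ε-move, top $: go to q4, push U$ → (q4, ε, U$)
All input consumed in state q4 with stack U$.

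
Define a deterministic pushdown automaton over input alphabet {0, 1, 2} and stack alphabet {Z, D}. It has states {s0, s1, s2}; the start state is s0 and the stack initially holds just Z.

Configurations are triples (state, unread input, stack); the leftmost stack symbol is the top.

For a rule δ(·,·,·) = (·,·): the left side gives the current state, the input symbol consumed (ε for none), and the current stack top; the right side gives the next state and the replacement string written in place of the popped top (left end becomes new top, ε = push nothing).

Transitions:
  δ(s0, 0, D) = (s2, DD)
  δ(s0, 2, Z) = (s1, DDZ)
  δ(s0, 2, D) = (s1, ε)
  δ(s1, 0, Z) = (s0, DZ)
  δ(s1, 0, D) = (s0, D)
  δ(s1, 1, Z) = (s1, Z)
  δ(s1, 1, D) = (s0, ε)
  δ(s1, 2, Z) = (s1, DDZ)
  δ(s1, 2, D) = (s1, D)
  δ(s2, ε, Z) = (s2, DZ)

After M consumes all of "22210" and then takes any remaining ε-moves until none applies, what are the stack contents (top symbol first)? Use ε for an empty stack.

DDZ

(s0, 22210, Z) ⊢ (s1, 2210, DDZ) ⊢ (s1, 210, DDZ) ⊢ (s1, 10, DDZ) ⊢ (s0, 0, DZ) ⊢ (s2, ε, DDZ)
All input consumed in state s2 with stack DDZ.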